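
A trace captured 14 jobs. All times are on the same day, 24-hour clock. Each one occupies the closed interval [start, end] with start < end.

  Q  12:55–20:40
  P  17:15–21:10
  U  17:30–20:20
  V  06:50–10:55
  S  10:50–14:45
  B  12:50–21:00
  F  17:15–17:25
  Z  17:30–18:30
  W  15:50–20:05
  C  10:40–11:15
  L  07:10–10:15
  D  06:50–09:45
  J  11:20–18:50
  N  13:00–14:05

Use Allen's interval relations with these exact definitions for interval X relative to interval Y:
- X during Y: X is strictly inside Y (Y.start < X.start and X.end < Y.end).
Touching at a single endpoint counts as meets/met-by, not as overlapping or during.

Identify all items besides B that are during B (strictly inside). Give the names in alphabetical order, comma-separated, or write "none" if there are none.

F, N, Q, U, W, Z

Target B = [12:50, 21:00].
C [10:40, 11:15] → before → no.
D [06:50, 09:45] → before → no.
F [17:15, 17:25] → during → yes.
J [11:20, 18:50] → overlaps → no.
L [07:10, 10:15] → before → no.
N [13:00, 14:05] → during → yes.
P [17:15, 21:10] → overlapped-by → no.
Q [12:55, 20:40] → during → yes.
S [10:50, 14:45] → overlaps → no.
U [17:30, 20:20] → during → yes.
V [06:50, 10:55] → before → no.
W [15:50, 20:05] → during → yes.
Z [17:30, 18:30] → during → yes.
Result: F, N, Q, U, W, Z.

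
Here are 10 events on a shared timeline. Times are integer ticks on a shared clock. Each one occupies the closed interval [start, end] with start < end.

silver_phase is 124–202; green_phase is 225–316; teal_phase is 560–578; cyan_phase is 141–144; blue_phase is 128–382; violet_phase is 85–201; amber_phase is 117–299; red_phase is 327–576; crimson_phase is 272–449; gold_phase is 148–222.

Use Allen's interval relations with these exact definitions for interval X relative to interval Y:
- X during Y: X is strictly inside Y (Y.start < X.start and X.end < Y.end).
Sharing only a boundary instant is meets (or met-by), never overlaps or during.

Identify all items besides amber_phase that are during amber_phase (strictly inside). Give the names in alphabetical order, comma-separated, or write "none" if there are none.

cyan_phase, gold_phase, silver_phase

Target amber_phase = [117, 299].
blue_phase [128, 382] → overlapped-by → no.
crimson_phase [272, 449] → overlapped-by → no.
cyan_phase [141, 144] → during → yes.
gold_phase [148, 222] → during → yes.
green_phase [225, 316] → overlapped-by → no.
red_phase [327, 576] → after → no.
silver_phase [124, 202] → during → yes.
teal_phase [560, 578] → after → no.
violet_phase [85, 201] → overlaps → no.
Result: cyan_phase, gold_phase, silver_phase.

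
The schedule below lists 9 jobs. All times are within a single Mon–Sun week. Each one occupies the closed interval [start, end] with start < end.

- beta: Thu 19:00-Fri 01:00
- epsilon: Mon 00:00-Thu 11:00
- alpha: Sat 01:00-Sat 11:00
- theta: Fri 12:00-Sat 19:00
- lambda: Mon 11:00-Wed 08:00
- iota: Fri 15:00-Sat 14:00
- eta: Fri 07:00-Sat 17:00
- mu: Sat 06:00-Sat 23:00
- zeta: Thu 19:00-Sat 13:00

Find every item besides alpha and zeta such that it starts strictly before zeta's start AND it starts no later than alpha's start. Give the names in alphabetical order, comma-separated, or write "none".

Conditions: its start is strictly before zeta's start (X.start < Thu 19:00) AND its start is no later than alpha's start (X.start <= Sat 01:00).
beta: start Thu 19:00 < Thu 19:00? ✗; start Thu 19:00 <= Sat 01:00? ✓ → no.
epsilon: start Mon 00:00 < Thu 19:00? ✓; start Mon 00:00 <= Sat 01:00? ✓ → yes.
eta: start Fri 07:00 < Thu 19:00? ✗; start Fri 07:00 <= Sat 01:00? ✓ → no.
iota: start Fri 15:00 < Thu 19:00? ✗; start Fri 15:00 <= Sat 01:00? ✓ → no.
lambda: start Mon 11:00 < Thu 19:00? ✓; start Mon 11:00 <= Sat 01:00? ✓ → yes.
mu: start Sat 06:00 < Thu 19:00? ✗; start Sat 06:00 <= Sat 01:00? ✗ → no.
theta: start Fri 12:00 < Thu 19:00? ✗; start Fri 12:00 <= Sat 01:00? ✓ → no.
Result: epsilon, lambda.

epsilon, lambda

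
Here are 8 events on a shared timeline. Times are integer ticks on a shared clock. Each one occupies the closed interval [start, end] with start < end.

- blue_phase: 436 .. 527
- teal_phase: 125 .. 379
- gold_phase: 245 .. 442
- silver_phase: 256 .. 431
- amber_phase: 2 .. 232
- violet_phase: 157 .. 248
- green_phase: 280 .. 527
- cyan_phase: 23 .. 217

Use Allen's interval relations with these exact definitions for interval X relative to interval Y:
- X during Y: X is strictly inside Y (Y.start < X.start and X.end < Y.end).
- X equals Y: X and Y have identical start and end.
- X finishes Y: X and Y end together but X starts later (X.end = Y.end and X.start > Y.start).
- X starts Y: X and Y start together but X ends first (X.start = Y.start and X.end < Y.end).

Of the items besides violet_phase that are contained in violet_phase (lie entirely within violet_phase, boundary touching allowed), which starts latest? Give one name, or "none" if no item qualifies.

Target violet_phase = [157, 248].
amber_phase [2, 232] → overlaps → excluded.
blue_phase [436, 527] → after → excluded.
cyan_phase [23, 217] → overlaps → excluded.
gold_phase [245, 442] → overlapped-by → excluded.
green_phase [280, 527] → after → excluded.
silver_phase [256, 431] → after → excluded.
teal_phase [125, 379] → contains → excluded.
No candidates → none.

none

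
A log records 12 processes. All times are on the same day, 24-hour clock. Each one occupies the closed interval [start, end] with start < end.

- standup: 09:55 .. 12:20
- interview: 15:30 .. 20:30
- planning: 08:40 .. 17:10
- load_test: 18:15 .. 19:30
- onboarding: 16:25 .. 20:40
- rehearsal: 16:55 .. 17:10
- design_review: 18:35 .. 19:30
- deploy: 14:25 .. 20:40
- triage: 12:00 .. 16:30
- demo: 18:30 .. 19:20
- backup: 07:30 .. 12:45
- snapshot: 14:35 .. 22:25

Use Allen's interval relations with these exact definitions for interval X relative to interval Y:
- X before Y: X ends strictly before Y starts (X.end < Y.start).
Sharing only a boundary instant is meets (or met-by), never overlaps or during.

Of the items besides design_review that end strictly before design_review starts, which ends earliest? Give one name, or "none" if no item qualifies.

Target design_review = [18:35, 19:30].
backup [07:30, 12:45] → before → candidate.
demo [18:30, 19:20] → overlaps → excluded.
deploy [14:25, 20:40] → contains → excluded.
interview [15:30, 20:30] → contains → excluded.
load_test [18:15, 19:30] → finished-by → excluded.
onboarding [16:25, 20:40] → contains → excluded.
planning [08:40, 17:10] → before → candidate.
rehearsal [16:55, 17:10] → before → candidate.
snapshot [14:35, 22:25] → contains → excluded.
standup [09:55, 12:20] → before → candidate.
triage [12:00, 16:30] → before → candidate.
Among candidates, earliest end is 12:20 → standup.

standup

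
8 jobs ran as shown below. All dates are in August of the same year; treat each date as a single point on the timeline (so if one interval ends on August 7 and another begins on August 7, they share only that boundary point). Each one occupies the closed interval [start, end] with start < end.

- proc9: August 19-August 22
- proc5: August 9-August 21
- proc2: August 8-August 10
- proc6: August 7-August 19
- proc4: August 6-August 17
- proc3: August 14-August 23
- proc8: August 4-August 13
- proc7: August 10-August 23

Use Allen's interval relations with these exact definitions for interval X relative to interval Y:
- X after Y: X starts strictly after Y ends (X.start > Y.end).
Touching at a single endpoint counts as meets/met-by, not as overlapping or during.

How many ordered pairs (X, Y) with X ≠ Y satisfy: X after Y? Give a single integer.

Checking all 56 ordered pairs for relation 'after'; matching pairs in alphabetical order:
(proc3, proc2): proc3 after proc2 ✓
(proc3, proc8): proc3 after proc8 ✓
(proc9, proc2): proc9 after proc2 ✓
(proc9, proc4): proc9 after proc4 ✓
(proc9, proc8): proc9 after proc8 ✓
Count: 5.

5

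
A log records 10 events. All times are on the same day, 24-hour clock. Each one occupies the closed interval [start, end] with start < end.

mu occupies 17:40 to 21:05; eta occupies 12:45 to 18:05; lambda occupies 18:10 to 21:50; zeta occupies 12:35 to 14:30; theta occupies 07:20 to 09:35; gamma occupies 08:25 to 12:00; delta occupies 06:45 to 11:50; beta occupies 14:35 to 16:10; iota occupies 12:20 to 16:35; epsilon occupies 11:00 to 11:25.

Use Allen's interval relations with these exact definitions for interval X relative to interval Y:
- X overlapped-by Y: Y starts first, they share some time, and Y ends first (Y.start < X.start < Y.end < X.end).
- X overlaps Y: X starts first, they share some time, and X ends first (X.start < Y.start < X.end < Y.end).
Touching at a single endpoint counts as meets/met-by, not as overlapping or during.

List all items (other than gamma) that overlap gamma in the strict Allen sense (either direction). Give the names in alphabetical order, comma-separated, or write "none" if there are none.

Target gamma = [08:25, 12:00].
beta [14:35, 16:10] → after → no.
delta [06:45, 11:50] → overlaps → yes.
epsilon [11:00, 11:25] → during → no.
eta [12:45, 18:05] → after → no.
iota [12:20, 16:35] → after → no.
lambda [18:10, 21:50] → after → no.
mu [17:40, 21:05] → after → no.
theta [07:20, 09:35] → overlaps → yes.
zeta [12:35, 14:30] → after → no.
Result: delta, theta.

delta, theta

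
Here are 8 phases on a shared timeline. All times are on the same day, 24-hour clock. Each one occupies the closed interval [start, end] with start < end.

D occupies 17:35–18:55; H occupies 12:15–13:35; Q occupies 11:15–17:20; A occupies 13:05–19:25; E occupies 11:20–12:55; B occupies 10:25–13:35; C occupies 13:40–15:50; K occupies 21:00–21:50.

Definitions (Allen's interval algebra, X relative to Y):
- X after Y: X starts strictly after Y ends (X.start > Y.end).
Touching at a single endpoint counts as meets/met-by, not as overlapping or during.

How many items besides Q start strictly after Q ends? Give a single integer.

2

Target Q = [11:15, 17:20].
A [13:05, 19:25] → overlapped-by → no.
B [10:25, 13:35] → overlaps → no.
C [13:40, 15:50] → during → no.
D [17:35, 18:55] → after → counts.
E [11:20, 12:55] → during → no.
H [12:15, 13:35] → during → no.
K [21:00, 21:50] → after → counts.
Total: 2.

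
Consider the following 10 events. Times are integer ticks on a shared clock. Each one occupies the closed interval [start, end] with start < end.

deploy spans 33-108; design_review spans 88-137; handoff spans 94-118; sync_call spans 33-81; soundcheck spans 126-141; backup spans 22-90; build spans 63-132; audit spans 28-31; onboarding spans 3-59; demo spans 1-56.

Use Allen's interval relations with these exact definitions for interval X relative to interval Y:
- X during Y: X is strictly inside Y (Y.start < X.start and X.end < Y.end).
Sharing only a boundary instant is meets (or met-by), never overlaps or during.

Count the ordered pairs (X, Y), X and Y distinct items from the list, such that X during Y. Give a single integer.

Checking all 90 ordered pairs for relation 'during'; matching pairs in alphabetical order:
(audit, backup): audit during backup ✓
(audit, demo): audit during demo ✓
(audit, onboarding): audit during onboarding ✓
(handoff, build): handoff during build ✓
(handoff, design_review): handoff during design_review ✓
(sync_call, backup): sync_call during backup ✓
Count: 6.

6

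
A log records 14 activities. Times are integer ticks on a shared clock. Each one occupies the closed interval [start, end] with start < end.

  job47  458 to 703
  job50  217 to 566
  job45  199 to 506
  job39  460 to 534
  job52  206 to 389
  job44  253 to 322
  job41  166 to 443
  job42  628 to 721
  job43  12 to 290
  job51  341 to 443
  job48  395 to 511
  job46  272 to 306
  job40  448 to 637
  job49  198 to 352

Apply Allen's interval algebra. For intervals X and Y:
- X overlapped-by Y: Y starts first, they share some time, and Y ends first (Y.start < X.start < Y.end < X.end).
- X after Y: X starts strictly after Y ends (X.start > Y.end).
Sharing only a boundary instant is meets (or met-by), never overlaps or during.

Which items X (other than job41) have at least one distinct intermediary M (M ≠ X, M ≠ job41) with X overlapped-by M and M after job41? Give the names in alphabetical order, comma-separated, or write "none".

job42, job47

Target job41 = [166, 443].
Intermediaries M with M after job41: job39, job40, job42, job47.
Via job39 — items with X overlapped-by job39: none.
Via job40 — items with X overlapped-by job40: job42, job47.
Via job42 — items with X overlapped-by job42: none.
Via job47 — items with X overlapped-by job47: job42.
Union: job42, job47.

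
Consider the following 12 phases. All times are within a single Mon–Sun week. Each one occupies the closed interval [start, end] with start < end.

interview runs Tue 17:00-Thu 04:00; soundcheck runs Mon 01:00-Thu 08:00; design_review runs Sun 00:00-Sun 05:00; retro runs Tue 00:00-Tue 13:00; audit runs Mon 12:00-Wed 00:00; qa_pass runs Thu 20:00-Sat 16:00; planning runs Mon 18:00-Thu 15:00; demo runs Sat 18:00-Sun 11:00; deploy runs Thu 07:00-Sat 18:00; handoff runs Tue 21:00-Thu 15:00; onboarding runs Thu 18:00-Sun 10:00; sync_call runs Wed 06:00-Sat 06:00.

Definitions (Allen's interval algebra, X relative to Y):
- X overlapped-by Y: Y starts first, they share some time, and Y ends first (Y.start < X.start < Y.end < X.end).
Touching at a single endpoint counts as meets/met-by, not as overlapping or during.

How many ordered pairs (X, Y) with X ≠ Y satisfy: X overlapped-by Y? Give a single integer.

18

Checking all 132 ordered pairs for relation 'overlapped-by'; matching pairs in alphabetical order:
(demo, onboarding): demo overlapped-by onboarding ✓
(deploy, handoff): deploy overlapped-by handoff ✓
(deploy, planning): deploy overlapped-by planning ✓
(deploy, soundcheck): deploy overlapped-by soundcheck ✓
(deploy, sync_call): deploy overlapped-by sync_call ✓
(handoff, audit): handoff overlapped-by audit ✓
(handoff, interview): handoff overlapped-by interview ✓
(handoff, soundcheck): handoff overlapped-by soundcheck ✓
(interview, audit): interview overlapped-by audit ✓
(onboarding, deploy): onboarding overlapped-by deploy ✓
(onboarding, sync_call): onboarding overlapped-by sync_call ✓
(planning, audit): planning overlapped-by audit ✓
(planning, soundcheck): planning overlapped-by soundcheck ✓
(qa_pass, sync_call): qa_pass overlapped-by sync_call ✓
(sync_call, handoff): sync_call overlapped-by handoff ✓
(sync_call, interview): sync_call overlapped-by interview ✓
(sync_call, planning): sync_call overlapped-by planning ✓
(sync_call, soundcheck): sync_call overlapped-by soundcheck ✓
Count: 18.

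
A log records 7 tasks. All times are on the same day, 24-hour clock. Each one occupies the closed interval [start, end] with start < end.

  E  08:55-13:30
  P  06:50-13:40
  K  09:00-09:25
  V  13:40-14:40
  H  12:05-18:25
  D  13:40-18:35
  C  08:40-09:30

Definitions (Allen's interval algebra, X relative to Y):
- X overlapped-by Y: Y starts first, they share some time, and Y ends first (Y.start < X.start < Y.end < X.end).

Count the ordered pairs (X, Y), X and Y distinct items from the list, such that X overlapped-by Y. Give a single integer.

4

Checking all 42 ordered pairs for relation 'overlapped-by'; matching pairs in alphabetical order:
(D, H): D overlapped-by H ✓
(E, C): E overlapped-by C ✓
(H, E): H overlapped-by E ✓
(H, P): H overlapped-by P ✓
Count: 4.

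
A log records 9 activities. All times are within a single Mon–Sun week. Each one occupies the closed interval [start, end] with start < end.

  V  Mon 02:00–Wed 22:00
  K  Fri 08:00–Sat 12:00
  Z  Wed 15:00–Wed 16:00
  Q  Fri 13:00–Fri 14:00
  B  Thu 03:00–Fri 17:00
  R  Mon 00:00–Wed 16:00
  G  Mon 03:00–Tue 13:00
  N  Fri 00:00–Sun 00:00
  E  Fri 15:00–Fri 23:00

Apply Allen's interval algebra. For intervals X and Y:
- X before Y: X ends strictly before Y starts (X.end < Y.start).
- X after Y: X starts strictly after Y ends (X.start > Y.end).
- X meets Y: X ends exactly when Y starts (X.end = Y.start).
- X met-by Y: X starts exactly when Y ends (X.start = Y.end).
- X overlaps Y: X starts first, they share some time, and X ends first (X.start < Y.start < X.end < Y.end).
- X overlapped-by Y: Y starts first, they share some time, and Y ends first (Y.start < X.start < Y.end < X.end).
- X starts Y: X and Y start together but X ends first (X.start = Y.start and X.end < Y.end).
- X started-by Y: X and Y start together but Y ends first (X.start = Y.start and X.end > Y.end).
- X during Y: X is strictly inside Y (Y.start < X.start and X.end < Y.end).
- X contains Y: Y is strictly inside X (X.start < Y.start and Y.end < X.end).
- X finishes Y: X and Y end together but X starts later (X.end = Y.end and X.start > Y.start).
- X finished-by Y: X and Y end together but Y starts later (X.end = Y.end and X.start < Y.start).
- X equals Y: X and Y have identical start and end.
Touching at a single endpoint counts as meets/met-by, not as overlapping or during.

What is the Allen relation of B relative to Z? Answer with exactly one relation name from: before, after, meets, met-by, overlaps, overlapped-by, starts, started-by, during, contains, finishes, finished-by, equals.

B = [Thu 03:00, Fri 17:00]; Z = [Wed 15:00, Wed 16:00].
Compare endpoints: B.start > Z.start, B.start > Z.end, B.end > Z.start, B.end > Z.end.
That pattern is 'after'.

after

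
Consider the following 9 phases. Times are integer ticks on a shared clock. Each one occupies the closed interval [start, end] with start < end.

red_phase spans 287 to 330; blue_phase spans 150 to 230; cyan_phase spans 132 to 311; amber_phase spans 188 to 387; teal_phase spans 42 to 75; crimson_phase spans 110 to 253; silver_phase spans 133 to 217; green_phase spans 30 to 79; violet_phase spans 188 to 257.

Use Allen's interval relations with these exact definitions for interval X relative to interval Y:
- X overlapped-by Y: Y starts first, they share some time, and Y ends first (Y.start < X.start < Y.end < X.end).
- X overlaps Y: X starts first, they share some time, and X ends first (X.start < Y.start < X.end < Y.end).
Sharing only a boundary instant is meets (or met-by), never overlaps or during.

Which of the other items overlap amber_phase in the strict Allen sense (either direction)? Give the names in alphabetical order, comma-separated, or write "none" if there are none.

Target amber_phase = [188, 387].
blue_phase [150, 230] → overlaps → yes.
crimson_phase [110, 253] → overlaps → yes.
cyan_phase [132, 311] → overlaps → yes.
green_phase [30, 79] → before → no.
red_phase [287, 330] → during → no.
silver_phase [133, 217] → overlaps → yes.
teal_phase [42, 75] → before → no.
violet_phase [188, 257] → starts → no.
Result: blue_phase, crimson_phase, cyan_phase, silver_phase.

blue_phase, crimson_phase, cyan_phase, silver_phase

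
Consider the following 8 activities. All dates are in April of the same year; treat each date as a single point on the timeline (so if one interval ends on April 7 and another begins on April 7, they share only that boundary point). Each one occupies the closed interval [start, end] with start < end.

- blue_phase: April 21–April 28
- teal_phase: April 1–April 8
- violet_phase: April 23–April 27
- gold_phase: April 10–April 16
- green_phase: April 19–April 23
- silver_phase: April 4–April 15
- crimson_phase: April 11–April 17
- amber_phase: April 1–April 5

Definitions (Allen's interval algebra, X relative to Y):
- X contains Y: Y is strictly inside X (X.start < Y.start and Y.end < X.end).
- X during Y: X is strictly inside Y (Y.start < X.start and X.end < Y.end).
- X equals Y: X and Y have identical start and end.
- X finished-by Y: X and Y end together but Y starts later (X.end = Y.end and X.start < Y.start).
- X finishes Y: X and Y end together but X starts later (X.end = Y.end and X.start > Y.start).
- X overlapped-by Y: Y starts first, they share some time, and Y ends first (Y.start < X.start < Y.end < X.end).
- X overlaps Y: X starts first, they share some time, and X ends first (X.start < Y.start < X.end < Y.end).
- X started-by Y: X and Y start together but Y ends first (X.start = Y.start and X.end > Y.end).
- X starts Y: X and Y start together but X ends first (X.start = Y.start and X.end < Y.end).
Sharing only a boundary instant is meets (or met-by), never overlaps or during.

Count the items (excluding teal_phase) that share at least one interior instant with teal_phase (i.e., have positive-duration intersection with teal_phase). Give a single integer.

Target teal_phase = [April 1, April 8].
amber_phase [April 1, April 5] → starts → counts.
blue_phase [April 21, April 28] → after → no.
crimson_phase [April 11, April 17] → after → no.
gold_phase [April 10, April 16] → after → no.
green_phase [April 19, April 23] → after → no.
silver_phase [April 4, April 15] → overlapped-by → counts.
violet_phase [April 23, April 27] → after → no.
Total: 2.

2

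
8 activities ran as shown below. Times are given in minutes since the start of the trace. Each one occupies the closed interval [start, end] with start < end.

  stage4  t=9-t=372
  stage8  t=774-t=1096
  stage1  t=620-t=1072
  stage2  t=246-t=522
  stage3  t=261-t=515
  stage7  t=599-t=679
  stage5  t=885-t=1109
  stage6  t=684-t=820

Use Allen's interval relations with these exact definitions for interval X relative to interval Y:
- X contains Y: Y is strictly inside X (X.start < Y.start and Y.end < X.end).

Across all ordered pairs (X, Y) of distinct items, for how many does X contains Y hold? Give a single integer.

2

Checking all 56 ordered pairs for relation 'contains'; matching pairs in alphabetical order:
(stage1, stage6): stage1 contains stage6 ✓
(stage2, stage3): stage2 contains stage3 ✓
Count: 2.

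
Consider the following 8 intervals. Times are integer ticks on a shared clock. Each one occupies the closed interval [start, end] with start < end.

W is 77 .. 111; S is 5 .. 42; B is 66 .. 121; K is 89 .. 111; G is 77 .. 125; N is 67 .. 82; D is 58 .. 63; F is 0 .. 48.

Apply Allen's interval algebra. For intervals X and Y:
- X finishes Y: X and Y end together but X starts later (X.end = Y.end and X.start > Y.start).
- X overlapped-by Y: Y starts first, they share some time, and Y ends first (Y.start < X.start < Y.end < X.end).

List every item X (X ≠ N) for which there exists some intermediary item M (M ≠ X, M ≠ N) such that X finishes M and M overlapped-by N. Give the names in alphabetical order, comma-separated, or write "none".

K

Target N = [67, 82].
Intermediaries M with M overlapped-by N: G, W.
Via G — items with X finishes G: none.
Via W — items with X finishes W: K.
Union: K.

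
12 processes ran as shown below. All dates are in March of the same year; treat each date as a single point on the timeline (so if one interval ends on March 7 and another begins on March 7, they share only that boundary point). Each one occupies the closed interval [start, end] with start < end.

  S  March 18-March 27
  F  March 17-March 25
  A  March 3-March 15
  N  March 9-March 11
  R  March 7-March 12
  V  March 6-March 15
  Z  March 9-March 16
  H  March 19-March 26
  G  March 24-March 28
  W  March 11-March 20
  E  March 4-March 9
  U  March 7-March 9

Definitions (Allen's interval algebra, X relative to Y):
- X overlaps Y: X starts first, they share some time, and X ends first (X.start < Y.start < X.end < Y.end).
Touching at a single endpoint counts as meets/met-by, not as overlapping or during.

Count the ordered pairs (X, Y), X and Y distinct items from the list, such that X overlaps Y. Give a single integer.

17

Checking all 132 ordered pairs for relation 'overlaps'; matching pairs in alphabetical order:
(A, W): A overlaps W ✓
(A, Z): A overlaps Z ✓
(E, R): E overlaps R ✓
(E, V): E overlaps V ✓
(F, G): F overlaps G ✓
(F, H): F overlaps H ✓
(F, S): F overlaps S ✓
(H, G): H overlaps G ✓
(R, W): R overlaps W ✓
(R, Z): R overlaps Z ✓
(S, G): S overlaps G ✓
(V, W): V overlaps W ✓
(V, Z): V overlaps Z ✓
(W, F): W overlaps F ✓
(W, H): W overlaps H ✓
(W, S): W overlaps S ✓
(Z, W): Z overlaps W ✓
Count: 17.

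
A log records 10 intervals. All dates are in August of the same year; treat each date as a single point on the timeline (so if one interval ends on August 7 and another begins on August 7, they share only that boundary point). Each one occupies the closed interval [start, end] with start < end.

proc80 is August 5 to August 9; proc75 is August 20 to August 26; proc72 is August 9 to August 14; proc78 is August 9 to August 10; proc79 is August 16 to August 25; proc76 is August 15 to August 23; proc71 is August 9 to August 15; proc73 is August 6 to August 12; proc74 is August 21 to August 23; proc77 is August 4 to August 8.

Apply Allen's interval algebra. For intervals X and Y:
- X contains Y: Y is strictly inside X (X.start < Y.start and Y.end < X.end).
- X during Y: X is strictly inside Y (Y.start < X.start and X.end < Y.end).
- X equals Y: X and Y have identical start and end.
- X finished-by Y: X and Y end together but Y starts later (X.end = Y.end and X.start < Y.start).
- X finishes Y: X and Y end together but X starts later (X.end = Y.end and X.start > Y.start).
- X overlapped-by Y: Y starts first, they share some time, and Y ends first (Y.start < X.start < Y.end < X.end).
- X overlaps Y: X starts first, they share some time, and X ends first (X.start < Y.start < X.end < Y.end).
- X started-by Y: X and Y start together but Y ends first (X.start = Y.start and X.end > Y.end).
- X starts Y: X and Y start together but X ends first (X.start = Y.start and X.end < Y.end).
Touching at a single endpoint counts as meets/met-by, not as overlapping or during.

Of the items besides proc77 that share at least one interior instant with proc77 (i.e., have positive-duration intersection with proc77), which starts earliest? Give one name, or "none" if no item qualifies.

Target proc77 = [August 4, August 8].
proc71 [August 9, August 15] → after → excluded.
proc72 [August 9, August 14] → after → excluded.
proc73 [August 6, August 12] → overlapped-by → candidate.
proc74 [August 21, August 23] → after → excluded.
proc75 [August 20, August 26] → after → excluded.
proc76 [August 15, August 23] → after → excluded.
proc78 [August 9, August 10] → after → excluded.
proc79 [August 16, August 25] → after → excluded.
proc80 [August 5, August 9] → overlapped-by → candidate.
Among candidates, earliest start is August 5 → proc80.

proc80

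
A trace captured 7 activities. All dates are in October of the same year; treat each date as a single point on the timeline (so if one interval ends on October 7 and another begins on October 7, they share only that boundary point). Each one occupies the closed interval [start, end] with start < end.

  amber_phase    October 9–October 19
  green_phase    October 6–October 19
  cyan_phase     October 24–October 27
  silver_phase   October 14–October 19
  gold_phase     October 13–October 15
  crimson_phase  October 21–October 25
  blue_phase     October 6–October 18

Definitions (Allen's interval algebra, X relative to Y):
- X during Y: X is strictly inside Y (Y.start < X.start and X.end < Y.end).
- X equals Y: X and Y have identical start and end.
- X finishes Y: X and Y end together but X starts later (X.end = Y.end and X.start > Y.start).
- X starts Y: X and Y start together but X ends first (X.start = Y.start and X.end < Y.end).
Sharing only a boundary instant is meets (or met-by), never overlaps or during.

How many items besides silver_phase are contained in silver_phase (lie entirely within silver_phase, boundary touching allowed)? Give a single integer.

Target silver_phase = [October 14, October 19].
amber_phase [October 9, October 19] → finished-by → no.
blue_phase [October 6, October 18] → overlaps → no.
crimson_phase [October 21, October 25] → after → no.
cyan_phase [October 24, October 27] → after → no.
gold_phase [October 13, October 15] → overlaps → no.
green_phase [October 6, October 19] → finished-by → no.
Total: 0.

0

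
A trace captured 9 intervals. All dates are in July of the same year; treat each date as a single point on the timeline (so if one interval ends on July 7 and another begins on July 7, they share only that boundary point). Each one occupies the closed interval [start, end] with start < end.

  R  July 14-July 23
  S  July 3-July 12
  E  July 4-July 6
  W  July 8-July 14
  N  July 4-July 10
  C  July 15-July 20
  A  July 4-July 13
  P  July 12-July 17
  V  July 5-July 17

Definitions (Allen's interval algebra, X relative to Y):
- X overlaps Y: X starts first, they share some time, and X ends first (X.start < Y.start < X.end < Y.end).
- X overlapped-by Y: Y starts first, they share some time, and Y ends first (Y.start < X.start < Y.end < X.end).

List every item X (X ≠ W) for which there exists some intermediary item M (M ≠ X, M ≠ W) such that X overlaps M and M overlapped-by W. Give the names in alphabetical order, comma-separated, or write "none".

A

Target W = [July 8, July 14].
Intermediaries M with M overlapped-by W: P.
Via P — items with X overlaps P: A.
Union: A.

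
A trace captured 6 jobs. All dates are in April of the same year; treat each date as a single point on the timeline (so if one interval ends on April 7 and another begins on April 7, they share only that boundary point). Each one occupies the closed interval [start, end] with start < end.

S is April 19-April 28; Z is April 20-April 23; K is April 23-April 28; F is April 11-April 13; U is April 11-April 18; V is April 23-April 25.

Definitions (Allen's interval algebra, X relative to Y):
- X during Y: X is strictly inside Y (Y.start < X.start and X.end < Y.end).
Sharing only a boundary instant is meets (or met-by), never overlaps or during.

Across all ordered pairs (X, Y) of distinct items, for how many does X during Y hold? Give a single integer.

2

Checking all 30 ordered pairs for relation 'during'; matching pairs in alphabetical order:
(V, S): V during S ✓
(Z, S): Z during S ✓
Count: 2.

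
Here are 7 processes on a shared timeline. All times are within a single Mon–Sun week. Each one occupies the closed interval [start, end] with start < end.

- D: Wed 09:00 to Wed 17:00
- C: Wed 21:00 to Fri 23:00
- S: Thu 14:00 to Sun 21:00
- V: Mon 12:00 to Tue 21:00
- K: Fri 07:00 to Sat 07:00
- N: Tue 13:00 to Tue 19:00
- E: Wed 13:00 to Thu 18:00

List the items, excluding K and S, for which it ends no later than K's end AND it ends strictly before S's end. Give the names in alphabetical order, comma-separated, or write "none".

C, D, E, N, V

Conditions: its end is no later than K's end (X.end <= Sat 07:00) AND its end is strictly before S's end (X.end < Sun 21:00).
C: end Fri 23:00 <= Sat 07:00? ✓; end Fri 23:00 < Sun 21:00? ✓ → yes.
D: end Wed 17:00 <= Sat 07:00? ✓; end Wed 17:00 < Sun 21:00? ✓ → yes.
E: end Thu 18:00 <= Sat 07:00? ✓; end Thu 18:00 < Sun 21:00? ✓ → yes.
N: end Tue 19:00 <= Sat 07:00? ✓; end Tue 19:00 < Sun 21:00? ✓ → yes.
V: end Tue 21:00 <= Sat 07:00? ✓; end Tue 21:00 < Sun 21:00? ✓ → yes.
Result: C, D, E, N, V.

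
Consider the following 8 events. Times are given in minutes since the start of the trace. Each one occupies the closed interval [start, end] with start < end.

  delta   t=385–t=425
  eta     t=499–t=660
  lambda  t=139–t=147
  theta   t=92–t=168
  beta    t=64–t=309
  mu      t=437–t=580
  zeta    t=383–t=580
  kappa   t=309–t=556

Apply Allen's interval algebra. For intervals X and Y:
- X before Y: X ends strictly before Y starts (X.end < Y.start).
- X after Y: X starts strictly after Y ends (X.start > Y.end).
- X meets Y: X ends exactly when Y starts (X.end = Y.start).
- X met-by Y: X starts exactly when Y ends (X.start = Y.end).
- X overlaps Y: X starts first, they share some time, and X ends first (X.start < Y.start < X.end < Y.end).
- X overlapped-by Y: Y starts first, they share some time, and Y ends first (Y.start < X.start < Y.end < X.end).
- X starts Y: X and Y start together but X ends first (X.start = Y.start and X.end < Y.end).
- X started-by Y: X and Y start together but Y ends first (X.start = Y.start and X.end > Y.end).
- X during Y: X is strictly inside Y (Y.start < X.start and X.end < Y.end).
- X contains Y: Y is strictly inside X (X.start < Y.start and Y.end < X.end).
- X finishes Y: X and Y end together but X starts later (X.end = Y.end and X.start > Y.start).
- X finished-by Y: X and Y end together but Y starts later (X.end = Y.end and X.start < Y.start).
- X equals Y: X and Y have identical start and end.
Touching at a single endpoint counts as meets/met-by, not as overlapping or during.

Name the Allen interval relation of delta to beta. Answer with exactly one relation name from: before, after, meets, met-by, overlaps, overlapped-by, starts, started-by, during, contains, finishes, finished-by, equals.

after

delta = [t=385, t=425]; beta = [t=64, t=309].
Compare endpoints: delta.start > beta.start, delta.start > beta.end, delta.end > beta.start, delta.end > beta.end.
That pattern is 'after'.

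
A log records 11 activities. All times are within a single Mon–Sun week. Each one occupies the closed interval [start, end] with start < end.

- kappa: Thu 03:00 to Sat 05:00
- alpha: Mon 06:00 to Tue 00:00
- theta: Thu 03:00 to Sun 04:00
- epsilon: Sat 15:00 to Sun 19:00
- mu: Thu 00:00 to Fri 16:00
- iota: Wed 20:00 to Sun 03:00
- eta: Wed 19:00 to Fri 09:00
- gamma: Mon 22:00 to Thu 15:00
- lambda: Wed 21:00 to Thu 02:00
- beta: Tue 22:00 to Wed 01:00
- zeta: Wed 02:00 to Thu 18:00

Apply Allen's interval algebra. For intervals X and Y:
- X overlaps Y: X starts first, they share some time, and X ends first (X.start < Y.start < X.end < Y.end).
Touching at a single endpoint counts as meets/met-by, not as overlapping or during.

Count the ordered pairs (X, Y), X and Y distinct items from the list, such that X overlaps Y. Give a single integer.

Checking all 110 ordered pairs for relation 'overlaps'; matching pairs in alphabetical order:
(alpha, gamma): alpha overlaps gamma ✓
(eta, iota): eta overlaps iota ✓
(eta, kappa): eta overlaps kappa ✓
(eta, mu): eta overlaps mu ✓
(eta, theta): eta overlaps theta ✓
(gamma, eta): gamma overlaps eta ✓
(gamma, iota): gamma overlaps iota ✓
(gamma, kappa): gamma overlaps kappa ✓
(gamma, mu): gamma overlaps mu ✓
(gamma, theta): gamma overlaps theta ✓
(gamma, zeta): gamma overlaps zeta ✓
(iota, epsilon): iota overlaps epsilon ✓
(iota, theta): iota overlaps theta ✓
(lambda, mu): lambda overlaps mu ✓
(mu, kappa): mu overlaps kappa ✓
(mu, theta): mu overlaps theta ✓
(theta, epsilon): theta overlaps epsilon ✓
(zeta, eta): zeta overlaps eta ✓
(zeta, iota): zeta overlaps iota ✓
(zeta, kappa): zeta overlaps kappa ✓
(zeta, mu): zeta overlaps mu ✓
(zeta, theta): zeta overlaps theta ✓
Count: 22.

22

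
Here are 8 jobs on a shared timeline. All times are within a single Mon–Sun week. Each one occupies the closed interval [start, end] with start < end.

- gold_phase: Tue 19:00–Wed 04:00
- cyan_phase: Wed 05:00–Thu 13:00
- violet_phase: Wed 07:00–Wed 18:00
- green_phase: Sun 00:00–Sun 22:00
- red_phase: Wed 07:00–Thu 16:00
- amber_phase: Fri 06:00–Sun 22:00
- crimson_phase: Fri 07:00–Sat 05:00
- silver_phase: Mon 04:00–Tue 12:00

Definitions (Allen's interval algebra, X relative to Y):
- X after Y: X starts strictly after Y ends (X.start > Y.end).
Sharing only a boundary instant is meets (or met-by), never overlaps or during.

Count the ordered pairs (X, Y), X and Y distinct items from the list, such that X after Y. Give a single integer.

23

Checking all 56 ordered pairs for relation 'after'; matching pairs in alphabetical order:
(amber_phase, cyan_phase): amber_phase after cyan_phase ✓
(amber_phase, gold_phase): amber_phase after gold_phase ✓
(amber_phase, red_phase): amber_phase after red_phase ✓
(amber_phase, silver_phase): amber_phase after silver_phase ✓
(amber_phase, violet_phase): amber_phase after violet_phase ✓
(crimson_phase, cyan_phase): crimson_phase after cyan_phase ✓
(crimson_phase, gold_phase): crimson_phase after gold_phase ✓
(crimson_phase, red_phase): crimson_phase after red_phase ✓
(crimson_phase, silver_phase): crimson_phase after silver_phase ✓
(crimson_phase, violet_phase): crimson_phase after violet_phase ✓
(cyan_phase, gold_phase): cyan_phase after gold_phase ✓
(cyan_phase, silver_phase): cyan_phase after silver_phase ✓
(gold_phase, silver_phase): gold_phase after silver_phase ✓
(green_phase, crimson_phase): green_phase after crimson_phase ✓
(green_phase, cyan_phase): green_phase after cyan_phase ✓
(green_phase, gold_phase): green_phase after gold_phase ✓
(green_phase, red_phase): green_phase after red_phase ✓
(green_phase, silver_phase): green_phase after silver_phase ✓
(green_phase, violet_phase): green_phase after violet_phase ✓
(red_phase, gold_phase): red_phase after gold_phase ✓
(red_phase, silver_phase): red_phase after silver_phase ✓
(violet_phase, gold_phase): violet_phase after gold_phase ✓
(violet_phase, silver_phase): violet_phase after silver_phase ✓
Count: 23.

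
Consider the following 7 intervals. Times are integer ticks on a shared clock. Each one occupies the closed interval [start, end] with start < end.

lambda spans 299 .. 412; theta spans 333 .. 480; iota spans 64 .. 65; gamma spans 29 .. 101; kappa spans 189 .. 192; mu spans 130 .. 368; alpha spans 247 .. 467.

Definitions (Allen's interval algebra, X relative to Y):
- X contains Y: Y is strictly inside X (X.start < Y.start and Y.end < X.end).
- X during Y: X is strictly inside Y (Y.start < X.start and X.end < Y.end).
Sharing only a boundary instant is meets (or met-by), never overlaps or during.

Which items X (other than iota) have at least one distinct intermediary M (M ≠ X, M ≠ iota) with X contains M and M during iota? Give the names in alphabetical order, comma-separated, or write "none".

Target iota = [64, 65].
Intermediaries M with M during iota: none.
Union: none.

none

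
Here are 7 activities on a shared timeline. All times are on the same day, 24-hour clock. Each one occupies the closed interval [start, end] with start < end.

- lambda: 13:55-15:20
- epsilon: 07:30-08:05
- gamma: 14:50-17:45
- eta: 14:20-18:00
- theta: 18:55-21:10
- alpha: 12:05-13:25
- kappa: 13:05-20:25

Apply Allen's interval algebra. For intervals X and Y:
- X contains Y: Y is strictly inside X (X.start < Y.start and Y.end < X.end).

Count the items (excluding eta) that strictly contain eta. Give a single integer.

Target eta = [14:20, 18:00].
alpha [12:05, 13:25] → before → no.
epsilon [07:30, 08:05] → before → no.
gamma [14:50, 17:45] → during → no.
kappa [13:05, 20:25] → contains → counts.
lambda [13:55, 15:20] → overlaps → no.
theta [18:55, 21:10] → after → no.
Total: 1.

1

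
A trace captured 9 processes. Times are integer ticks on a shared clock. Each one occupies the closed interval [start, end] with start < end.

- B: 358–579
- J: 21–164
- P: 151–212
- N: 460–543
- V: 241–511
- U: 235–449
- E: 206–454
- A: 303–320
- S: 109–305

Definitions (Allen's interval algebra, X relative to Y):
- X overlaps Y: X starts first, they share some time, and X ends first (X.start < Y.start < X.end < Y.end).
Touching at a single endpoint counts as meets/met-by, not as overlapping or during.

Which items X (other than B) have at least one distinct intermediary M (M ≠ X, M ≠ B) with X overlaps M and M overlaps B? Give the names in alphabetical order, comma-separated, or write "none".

E, P, S, U

Target B = [358, 579].
Intermediaries M with M overlaps B: E, U, V.
Via E — items with X overlaps E: P, S.
Via U — items with X overlaps U: S.
Via V — items with X overlaps V: E, S, U.
Union: E, P, S, U.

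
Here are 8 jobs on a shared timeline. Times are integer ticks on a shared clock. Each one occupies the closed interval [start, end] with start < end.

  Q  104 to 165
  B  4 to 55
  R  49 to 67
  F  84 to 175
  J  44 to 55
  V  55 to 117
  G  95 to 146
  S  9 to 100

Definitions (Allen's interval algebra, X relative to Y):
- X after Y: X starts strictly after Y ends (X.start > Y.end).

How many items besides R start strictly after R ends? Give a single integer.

3

Target R = [49, 67].
B [4, 55] → overlaps → no.
F [84, 175] → after → counts.
G [95, 146] → after → counts.
J [44, 55] → overlaps → no.
Q [104, 165] → after → counts.
S [9, 100] → contains → no.
V [55, 117] → overlapped-by → no.
Total: 3.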